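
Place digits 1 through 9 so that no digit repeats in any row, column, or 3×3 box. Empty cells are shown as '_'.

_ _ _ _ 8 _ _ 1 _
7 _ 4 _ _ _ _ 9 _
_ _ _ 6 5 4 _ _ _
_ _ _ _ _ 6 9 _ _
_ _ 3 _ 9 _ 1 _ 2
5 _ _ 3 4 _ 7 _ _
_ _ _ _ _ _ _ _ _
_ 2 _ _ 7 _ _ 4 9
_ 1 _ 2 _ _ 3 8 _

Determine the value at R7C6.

5

R2C4 = 1 (sole candidate).
R6C8 = 6 (sole candidate).
R6C9 = 8 (sole candidate).
R9C5 = 6 (sole candidate).
R5C8 = 5 (sole candidate).
R6C2 = 9 (sole candidate).
R4C8 = 3 (sole candidate).
R4C9 = 4 (sole candidate).
R1C7 = 4 (hidden single in row 1).
R4C4 = 5 (hidden single in row 4).
R8C4 = 8 (sole candidate).
R5C4 = 7 (sole candidate).
R5C6 = 8 (sole candidate).
R1C4 = 9 (sole candidate).
R7C4 = 4 (sole candidate).
R8C6 = 1 (hidden single in row 8).
R6C6 = 2 (sole candidate).
R7C5 = 3 (sole candidate).
R2C5 = 2 (sole candidate).
R2C6 = 3 (sole candidate).
R4C5 = 1 (sole candidate).
R6C3 = 1 (sole candidate).
R1C6 = 7 (sole candidate).
R3C1 = 1 (hidden single in row 3).
R3C3 = 9 (hidden single in row 3).
R7C9 = 1 (hidden single in row 7).
R8C1 = 3 (hidden single in row 8).
R9C1 = 4 (hidden single in row 9).
R5C1 = 6 (sole candidate).
R5C2 = 4 (sole candidate).
R1C1 = 2 (sole candidate).
R4C1 = 8 (sole candidate).
R4C2 = 7 (sole candidate).
R4C3 = 2 (sole candidate).
R7C1 = 9 (sole candidate).
R7C6 = 5: row 7 has {1,3,4,9}; col 6 has {1,2,3,4,6,7,8}; box has {1,2,3,4,6,7,8} → only 5 remains.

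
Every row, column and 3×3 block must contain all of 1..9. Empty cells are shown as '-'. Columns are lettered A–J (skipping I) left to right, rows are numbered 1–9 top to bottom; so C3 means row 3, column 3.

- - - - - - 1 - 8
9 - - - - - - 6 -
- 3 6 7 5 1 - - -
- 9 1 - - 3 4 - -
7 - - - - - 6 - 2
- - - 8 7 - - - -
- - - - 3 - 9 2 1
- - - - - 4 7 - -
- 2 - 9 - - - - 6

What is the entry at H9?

4

G3 = 2: row 3 has {1,3,5,6,7}; col 7 has {1,4,6,7,9}; box has {1,6,8} → only 2 remains.
B2 = 1: in row 2, 1 can only go here (every other open cell in that row sees a 1).
A3 = 8: in row 3, 8 can only go here (every other open cell in that row sees an 8).
H4 = 8: in row 4, 8 can only go here (every other open cell in that row sees an 8).
J4 = 7: in row 4, 7 can only go here (every other open cell in that row sees a 7).
C2 = 7: in row 2, 7 can only go here (every other open cell in that row sees a 7).
H1 = 7: in row 1, 7 can only go here (every other open cell in that row sees a 7).
D1 = 3: in row 1, 3 can only go here (every other open cell in that row sees a 3).
H6 = 1: in row 6, 1 can only go here (every other open cell in that row sees a 1).
C8 = 9: in row 8, 9 can only go here (every other open cell in that row sees a 9).
F9 = 7: in row 9, 7 can only go here (every other open cell in that row sees a 7).
B7 = 7: in row 7, 7 can only go here (every other open cell in that row sees a 7).
G9 = 8: in column 7, 8 can only go here (every other open cell in that column sees an 8).
E9 = 1: row 9 has {2,6,7,8,9}; col 5 has {3,5,7}; box has {3,4,7,9} → only 1 remains.
D5 = 1: in row 5, 1 can only go here (every other open cell in that row sees a 1).
A8 = 1: in row 8, 1 can only go here (every other open cell in that row sees a 1).
D2 = 4: in column 4, 4 can only go here (every other open cell in that column sees a 4).
E5 = 4: in column 5, 4 can only go here (every other open cell in that column sees a 4).
E1 = 9: in column 5, 9 can only go here (every other open cell in that column sees a 9).
F1 = 6: in row 1, 6 can only go here (every other open cell in that row sees a 6).
J3 = 4: in column 9, 4 can only go here (every other open cell in that column sees a 4).
H3 = 9: row 3 has {1,2,3,4,5,6,7,8}; col 8 has {1,2,6,7,8}; box has {1,2,4,6,7,8} → only 9 remains.
F5 = 9: in row 5, 9 can only go here (every other open cell in that row sees a 9).
J6 = 9: in row 6, 9 can only go here (every other open cell in that row sees a 9).
H9 = 4: in column 8, 4 can only go here (every other open cell in that column sees a 4).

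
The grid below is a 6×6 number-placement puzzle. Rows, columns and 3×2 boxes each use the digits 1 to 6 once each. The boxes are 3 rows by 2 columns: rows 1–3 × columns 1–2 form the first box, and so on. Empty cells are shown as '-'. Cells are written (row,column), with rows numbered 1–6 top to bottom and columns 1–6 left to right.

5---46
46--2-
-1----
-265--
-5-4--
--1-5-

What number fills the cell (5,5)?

6

(1,2) = 3 (sole candidate).
(1,3) = 2 (sole candidate).
(1,4) = 1 (sole candidate).
(2,4) = 3 (sole candidate).
(3,1) = 2 (sole candidate).
(3,4) = 6 (sole candidate).
(3,5) = 3 (sole candidate).
(3,6) = 5 (sole candidate).
(4,5) = 1 (sole candidate).
(5,3) = 3 (sole candidate).
(5,5) = 6: row 5 has {3,4,5}; col 5 has {1,2,3,4,5}; box has {1,5} → only 6 remains.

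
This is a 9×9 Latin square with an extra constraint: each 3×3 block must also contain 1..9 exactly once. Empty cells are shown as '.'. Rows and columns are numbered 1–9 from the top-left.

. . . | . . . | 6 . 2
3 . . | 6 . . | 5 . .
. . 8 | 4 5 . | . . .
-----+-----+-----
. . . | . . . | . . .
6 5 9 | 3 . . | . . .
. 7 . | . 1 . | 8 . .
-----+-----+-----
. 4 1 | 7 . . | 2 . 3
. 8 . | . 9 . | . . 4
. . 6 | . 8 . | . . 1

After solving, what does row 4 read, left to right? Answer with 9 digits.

813527496

row 5, column 9 = 7 (sole candidate).
row 7, column 5 = 6 (sole candidate).
row 7, column 6 = 5 (sole candidate).
row 8, column 7 = 7 (sole candidate).
row 9, column 4 = 2 (sole candidate).
row 9, column 7 = 9 (sole candidate).
row 9, column 8 = 5 (sole candidate).
row 3, column 9 = 9 (sole candidate).
row 7, column 1 = 9 (sole candidate).
row 7, column 8 = 8 (sole candidate).
row 8, column 4 = 1 (sole candidate).
row 8, column 6 = 3 (sole candidate).
row 8, column 8 = 6 (sole candidate).
row 9, column 1 = 7 (sole candidate).
row 9, column 2 = 3 (sole candidate).
row 9, column 6 = 4 (sole candidate).
row 2, column 9 = 8 (sole candidate).
row 3, column 2 = 6 (hidden single in row 3).
row 5, column 6 = 8 (hidden single in row 5).
row 1, column 4 = 8 (hidden single in row 1).
row 4, column 1 = 8: in row 4, 8 can only go here (every other open cell in that row sees an 8).
row 1, column 5 = 3 (hidden single in column 5).
row 4, column 2 = 1: in box 4, 1 can only go here (every other open cell in that box sees a 1).
row 1, column 2 = 9 (sole candidate).
row 2, column 2 = 2 (sole candidate).
row 2, column 5 = 7 (sole candidate).
row 3, column 1 = 1 (sole candidate).
row 3, column 6 = 2 (sole candidate).
row 3, column 7 = 3 (sole candidate).
row 3, column 8 = 7 (sole candidate).
row 4, column 7 = 4: row 4 has {1,8}; col 7 has {2,3,5,6,7,8,9}; box has {7,8} → only 4 remains.
row 5, column 7 = 1 (sole candidate).
row 5, column 8 = 2 (sole candidate).
row 1, column 6 = 1 (sole candidate).
row 1, column 8 = 4 (sole candidate).
row 2, column 3 = 4 (sole candidate).
row 2, column 6 = 9 (sole candidate).
row 2, column 8 = 1 (sole candidate).
row 4, column 5 = 2: row 4 has {1,4,8}; col 5 has {1,3,5,6,7,8,9}; box has {1,3,8} → only 2 remains.
row 5, column 5 = 4 (sole candidate).
row 6, column 6 = 6 (sole candidate).
row 6, column 9 = 5 (sole candidate).
row 1, column 1 = 5 (sole candidate).
row 1, column 3 = 7 (sole candidate).
row 4, column 3 = 3: row 4 has {1,2,4,8}; col 3 has {1,4,6,7,8,9}; box has {1,5,6,7,8,9} → only 3 remains.
row 4, column 6 = 7: row 4 has {1,2,3,4,8}; col 6 has {1,2,3,4,5,6,8,9}; box has {1,2,3,4,6,8} → only 7 remains.
row 4, column 8 = 9: row 4 has {1,2,3,4,7,8}; col 8 has {1,2,4,5,6,7,8}; box has {1,2,4,5,7,8} → only 9 remains.
row 4, column 9 = 6: row 4 has {1,2,3,4,7,8,9}; col 9 has {1,2,3,4,5,7,8,9}; box has {1,2,4,5,7,8,9} → only 6 remains.
row 6, column 3 = 2 (sole candidate).
row 6, column 4 = 9 (sole candidate).
row 6, column 8 = 3 (sole candidate).
row 8, column 1 = 2 (sole candidate).
row 8, column 3 = 5 (sole candidate).
row 4, column 4 = 5: row 4 has {1,2,3,4,6,7,8,9}; col 4 has {1,2,3,4,6,7,8,9}; box has {1,2,3,4,6,7,8,9} → only 5 remains.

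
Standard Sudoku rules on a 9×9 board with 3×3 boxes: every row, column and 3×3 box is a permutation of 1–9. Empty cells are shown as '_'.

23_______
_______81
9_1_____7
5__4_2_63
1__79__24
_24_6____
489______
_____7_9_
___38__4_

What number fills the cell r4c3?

r1c8 = 5: row 1 has {2,3}; col 8 has {2,4,6,8,9}; box has {1,7,8} → only 5 remains.
r3c8 = 3: row 3 has {1,7,9}; col 8 has {2,4,5,6,8,9}; box has {1,5,7,8} → only 3 remains.
r4c5 = 1: row 4 has {2,3,4,5,6}; col 5 has {6,8,9}; box has {2,4,6,7,9} → only 1 remains.
r5c2 = 6: row 5 has {1,2,4,7,9}; col 2 has {2,3,8}; box has {1,2,4,5} → only 6 remains.
r7c7 = 3: in row 7, 3 can only go here (every other open cell in that row sees a 3).
r7c8 = 7: in row 7, 7 can only go here (every other open cell in that row sees a 7).
r6c8 = 1: row 6 has {2,4,6}; col 8 has {2,3,4,5,6,7,8,9}; box has {2,3,4,6} → only 1 remains.
r8c5 = 4: in row 8, 4 can only go here (every other open cell in that row sees a 4).
r1c5 = 7: row 1 has {2,3,5}; col 5 has {1,4,6,8,9}; box has {} → only 7 remains.
r9c6 = 9: in row 9, 9 can only go here (every other open cell in that row sees a 9).
r6c1 = 8: in column 1, 8 can only go here (every other open cell in that column sees an 8).
r4c3 = 7: row 4 has {1,2,3,4,5,6}; col 3 has {1,4,9}; box has {1,2,4,5,6,8} → only 7 remains.

7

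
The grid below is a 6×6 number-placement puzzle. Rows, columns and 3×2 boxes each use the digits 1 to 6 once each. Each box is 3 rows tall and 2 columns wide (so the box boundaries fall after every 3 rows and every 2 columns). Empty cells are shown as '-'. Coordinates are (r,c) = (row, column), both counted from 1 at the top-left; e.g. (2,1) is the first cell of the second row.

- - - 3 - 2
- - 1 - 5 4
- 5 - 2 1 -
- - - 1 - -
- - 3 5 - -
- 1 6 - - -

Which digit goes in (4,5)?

(1,5) = 6: row 1 has {2,3}; col 5 has {1,5}; box has {1,2,4,5} → only 6 remains.
(2,4) = 6: row 2 has {1,4,5}; col 4 has {1,2,3,5}; box has {1,2,3} → only 6 remains.
(3,3) = 4: row 3 has {1,2,5}; col 3 has {1,3,6}; box has {1,2,3,6} → only 4 remains.
(3,6) = 3: row 3 has {1,2,4,5}; col 6 has {2,4}; box has {1,2,4,5,6} → only 3 remains.
(4,3) = 2: row 4 has {1}; col 3 has {1,3,4,6}; box has {1,3,5,6} → only 2 remains.
(6,4) = 4: row 6 has {1,6}; col 4 has {1,2,3,5,6}; box has {1,2,3,5,6} → only 4 remains.
(6,6) = 5: row 6 has {1,4,6}; col 6 has {2,3,4}; box has {} → only 5 remains.
(1,2) = 4: row 1 has {2,3,6}; col 2 has {1,5}; box has {5} → only 4 remains.
(1,3) = 5: row 1 has {2,3,4,6}; col 3 has {1,2,3,4,6}; box has {1,2,3,4,6} → only 5 remains.
(3,1) = 6: row 3 has {1,2,3,4,5}; col 1 has {}; box has {4,5} → only 6 remains.
(4,6) = 6: row 4 has {1,2}; col 6 has {2,3,4,5}; box has {5} → only 6 remains.
(5,6) = 1: row 5 has {3,5}; col 6 has {2,3,4,5,6}; box has {5,6} → only 1 remains.
(1,1) = 1: row 1 has {2,3,4,5,6}; col 1 has {6}; box has {4,5,6} → only 1 remains.
(4,2) = 3: row 4 has {1,2,6}; col 2 has {1,4,5}; box has {1} → only 3 remains.
(4,5) = 4: row 4 has {1,2,3,6}; col 5 has {1,5,6}; box has {1,5,6} → only 4 remains.

4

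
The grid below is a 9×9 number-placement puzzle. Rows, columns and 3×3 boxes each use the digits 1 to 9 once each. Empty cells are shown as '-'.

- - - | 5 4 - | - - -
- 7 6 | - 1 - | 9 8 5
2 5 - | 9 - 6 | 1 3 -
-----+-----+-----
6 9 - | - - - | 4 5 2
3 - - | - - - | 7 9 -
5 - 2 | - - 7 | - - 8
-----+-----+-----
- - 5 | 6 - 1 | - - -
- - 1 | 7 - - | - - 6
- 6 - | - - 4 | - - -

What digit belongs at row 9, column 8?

row 1, column 9 = 7 (sole candidate).
row 2, column 1 = 4 (sole candidate).
row 3, column 3 = 8 (sole candidate).
row 3, column 5 = 7 (sole candidate).
row 3, column 9 = 4 (sole candidate).
row 4, column 3 = 7 (sole candidate).
row 5, column 3 = 4 (sole candidate).
row 5, column 9 = 1 (sole candidate).
row 6, column 2 = 1 (sole candidate).
row 6, column 8 = 6 (sole candidate).
row 1, column 2 = 3 (sole candidate).
row 1, column 3 = 9 (sole candidate).
row 1, column 8 = 2 (sole candidate).
row 5, column 2 = 8 (sole candidate).
row 5, column 4 = 2 (sole candidate).
row 5, column 6 = 5 (sole candidate).
row 6, column 7 = 3 (sole candidate).
row 8, column 8 = 4 (sole candidate).
row 9, column 3 = 3 (sole candidate).
row 9, column 4 = 8 (sole candidate).
row 9, column 9 = 9 (sole candidate).
row 1, column 1 = 1 (sole candidate).
row 1, column 6 = 8 (sole candidate).
row 1, column 7 = 6 (sole candidate).
row 2, column 4 = 3 (sole candidate).
row 2, column 6 = 2 (sole candidate).
row 4, column 4 = 1 (sole candidate).
row 4, column 6 = 3 (sole candidate).
row 5, column 5 = 6 (sole candidate).
row 6, column 4 = 4 (sole candidate).
row 6, column 5 = 9 (sole candidate).
row 7, column 8 = 7 (sole candidate).
row 7, column 9 = 3 (sole candidate).
row 8, column 2 = 2 (sole candidate).
row 8, column 6 = 9 (sole candidate).
row 9, column 1 = 7 (sole candidate).
row 9, column 8 = 1: row 9 has {3,4,6,7,8,9}; col 8 has {2,3,4,5,6,7,8,9}; box has {3,4,6,7,9} → only 1 remains.

1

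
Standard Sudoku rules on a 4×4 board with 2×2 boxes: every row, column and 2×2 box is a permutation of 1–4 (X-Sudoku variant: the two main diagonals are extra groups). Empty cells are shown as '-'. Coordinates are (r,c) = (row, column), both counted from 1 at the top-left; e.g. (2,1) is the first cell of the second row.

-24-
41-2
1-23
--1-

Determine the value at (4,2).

3

(1,1) = 3: row 1 has {2,4}; col 1 has {1,4}; box has {1,2,4}; main diagonal has {1,2} → only 3 remains.
(1,4) = 1: row 1 has {2,3,4}; col 4 has {2,3}; box has {2,4}; anti-diagonal has {} → only 1 remains.
(2,3) = 3: row 2 has {1,2,4}; col 3 has {1,2,4}; box has {1,2,4}; anti-diagonal has {1} → only 3 remains.
(3,2) = 4: row 3 has {1,2,3}; col 2 has {1,2}; box has {1}; anti-diagonal has {1,3} → only 4 remains.
(4,1) = 2: row 4 has {1}; col 1 has {1,3,4}; box has {1,4}; anti-diagonal has {1,3,4} → only 2 remains.
(4,2) = 3: row 4 has {1,2}; col 2 has {1,2,4}; box has {1,2,4} → only 3 remains.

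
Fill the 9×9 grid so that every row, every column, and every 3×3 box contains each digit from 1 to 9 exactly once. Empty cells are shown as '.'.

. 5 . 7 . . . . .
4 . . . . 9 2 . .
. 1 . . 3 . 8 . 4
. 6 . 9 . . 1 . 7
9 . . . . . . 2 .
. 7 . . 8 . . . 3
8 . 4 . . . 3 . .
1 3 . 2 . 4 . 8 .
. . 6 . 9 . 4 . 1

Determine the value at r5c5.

7

r2c2 = 8: row 2 has {2,4,9}; col 2 has {1,3,5,6,7}; box has {1,4,5} → only 8 remains.
r5c2 = 4: row 5 has {2,9}; col 2 has {1,3,5,6,7,8}; box has {6,7,9} → only 4 remains.
r9c2 = 2: row 9 has {1,4,6,9}; col 2 has {1,3,4,5,6,7,8}; box has {1,3,4,6,8} → only 2 remains.
r7c2 = 9: row 7 has {3,4,8}; col 2 has {1,2,3,4,5,6,7,8}; box has {1,2,3,4,6,8} → only 9 remains.
r1c5 = 4: in row 1, 4 can only go here (every other open cell in that row sees a 4).
r1c6 = 8: in row 1, 8 can only go here (every other open cell in that row sees an 8).
r1c8 = 1: in row 1, 1 can only go here (every other open cell in that row sees a 1).
r4c8 = 4: in row 4, 4 can only go here (every other open cell in that row sees a 4).
r4c3 = 8: in row 4, 8 can only go here (every other open cell in that row sees an 8).
r5c9 = 8: in row 5, 8 can only go here (every other open cell in that row sees an 8).
r6c4 = 4: in row 6, 4 can only go here (every other open cell in that row sees a 4).
r7c9 = 2: in row 7, 2 can only go here (every other open cell in that row sees a 2).
r9c4 = 8: in row 9, 8 can only go here (every other open cell in that row sees an 8).
r9c6 = 3: in row 9, 3 can only go here (every other open cell in that row sees a 3).
r4c1 = 3: in row 4, 3 can only go here (every other open cell in that row sees a 3).
r1c3 = 3: in row 1, 3 can only go here (every other open cell in that row sees a 3).
r2c3 = 7: row 2 has {2,4,8,9}; col 3 has {3,4,6,8}; box has {1,3,4,5,8} → only 7 remains.
r8c3 = 5: row 8 has {1,2,3,4,8}; col 3 has {3,4,6,7,8}; box has {1,2,3,4,6,8,9} → only 5 remains.
r9c1 = 7: row 9 has {1,2,3,4,6,8,9}; col 1 has {1,3,4,8,9}; box has {1,2,3,4,5,6,8,9} → only 7 remains.
r9c8 = 5: row 9 has {1,2,3,4,6,7,8,9}; col 8 has {1,2,4,8}; box has {1,2,3,4,8} → only 5 remains.
r5c3 = 1: row 5 has {2,4,8,9}; col 3 has {3,4,5,6,7,8}; box has {3,4,6,7,8,9} → only 1 remains.
r6c3 = 2: row 6 has {3,4,7,8}; col 3 has {1,3,4,5,6,7,8}; box has {1,3,4,6,7,8,9} → only 2 remains.
r3c3 = 9: row 3 has {1,3,4,8}; col 3 has {1,2,3,4,5,6,7,8}; box has {1,3,4,5,7,8} → only 9 remains.
r6c1 = 5: row 6 has {2,3,4,7,8}; col 1 has {1,3,4,7,8,9}; box has {1,2,3,4,6,7,8,9} → only 5 remains.
r1c1 = 2: in row 1, 2 can only go here (every other open cell in that row sees a 2).
r3c1 = 6: row 3 has {1,3,4,8,9}; col 1 has {1,2,3,4,5,7,8,9}; box has {1,2,3,4,5,7,8,9} → only 6 remains.
r3c4 = 5: row 3 has {1,3,4,6,8,9}; col 4 has {2,4,7,8,9}; box has {3,4,7,8,9} → only 5 remains.
r3c6 = 2: row 3 has {1,3,4,5,6,8,9}; col 6 has {3,4,8,9}; box has {3,4,5,7,8,9} → only 2 remains.
r3c8 = 7: row 3 has {1,2,3,4,5,6,8,9}; col 8 has {1,2,4,5,8}; box has {1,2,4,8} → only 7 remains.
r4c6 = 5: row 4 has {1,3,4,6,7,8,9}; col 6 has {2,3,4,8,9}; box has {4,8,9} → only 5 remains.
r7c8 = 6: row 7 has {2,3,4,8,9}; col 8 has {1,2,4,5,7,8}; box has {1,2,3,4,5,8} → only 6 remains.
r8c9 = 9: row 8 has {1,2,3,4,5,8}; col 9 has {1,2,3,4,7,8}; box has {1,2,3,4,5,6,8} → only 9 remains.
r1c9 = 6: row 1 has {1,2,3,4,5,7,8}; col 9 has {1,2,3,4,7,8,9}; box has {1,2,4,7,8} → only 6 remains.
r2c8 = 3: row 2 has {2,4,7,8,9}; col 8 has {1,2,4,5,6,7,8}; box has {1,2,4,6,7,8} → only 3 remains.
r2c9 = 5: row 2 has {2,3,4,7,8,9}; col 9 has {1,2,3,4,6,7,8,9}; box has {1,2,3,4,6,7,8} → only 5 remains.
r4c5 = 2: row 4 has {1,3,4,5,6,7,8,9}; col 5 has {3,4,8,9}; box has {4,5,8,9} → only 2 remains.
r6c8 = 9: row 6 has {2,3,4,5,7,8}; col 8 has {1,2,3,4,5,6,7,8}; box has {1,2,3,4,7,8} → only 9 remains.
r7c4 = 1: row 7 has {2,3,4,6,8,9}; col 4 has {2,4,5,7,8,9}; box has {2,3,4,8,9} → only 1 remains.
r7c6 = 7: row 7 has {1,2,3,4,6,8,9}; col 6 has {2,3,4,5,8,9}; box has {1,2,3,4,8,9} → only 7 remains.
r8c5 = 6: row 8 has {1,2,3,4,5,8,9}; col 5 has {2,3,4,8,9}; box has {1,2,3,4,7,8,9} → only 6 remains.
r8c7 = 7: row 8 has {1,2,3,4,5,6,8,9}; col 7 has {1,2,3,4,8}; box has {1,2,3,4,5,6,8,9} → only 7 remains.
r1c7 = 9: row 1 has {1,2,3,4,5,6,7,8}; col 7 has {1,2,3,4,7,8}; box has {1,2,3,4,5,6,7,8} → only 9 remains.
r2c4 = 6: row 2 has {2,3,4,5,7,8,9}; col 4 has {1,2,4,5,7,8,9}; box has {2,3,4,5,7,8,9} → only 6 remains.
r2c5 = 1: row 2 has {2,3,4,5,6,7,8,9}; col 5 has {2,3,4,6,8,9}; box has {2,3,4,5,6,7,8,9} → only 1 remains.
r5c4 = 3: row 5 has {1,2,4,8,9}; col 4 has {1,2,4,5,6,7,8,9}; box has {2,4,5,8,9} → only 3 remains.
r5c5 = 7: row 5 has {1,2,3,4,8,9}; col 5 has {1,2,3,4,6,8,9}; box has {2,3,4,5,8,9} → only 7 remains.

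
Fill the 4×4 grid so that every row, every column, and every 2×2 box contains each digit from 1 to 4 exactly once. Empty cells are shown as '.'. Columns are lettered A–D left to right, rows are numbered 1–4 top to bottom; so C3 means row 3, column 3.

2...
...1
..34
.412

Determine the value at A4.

3

C1 = 4 (sole candidate).
D1 = 3 (sole candidate).
B2 = 3 (sole candidate).
C2 = 2 (sole candidate).
A3 = 1 (sole candidate).
B3 = 2 (sole candidate).
A4 = 3: row 4 has {1,2,4}; col 1 has {1,2}; box has {1,2,4} → only 3 remains.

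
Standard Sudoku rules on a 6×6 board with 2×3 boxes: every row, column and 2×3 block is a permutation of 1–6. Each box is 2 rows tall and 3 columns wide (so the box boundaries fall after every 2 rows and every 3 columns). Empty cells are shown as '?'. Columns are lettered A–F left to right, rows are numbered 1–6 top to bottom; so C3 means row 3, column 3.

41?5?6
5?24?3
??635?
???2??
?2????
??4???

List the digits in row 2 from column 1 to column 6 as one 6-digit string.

C1 = 3: row 1 has {1,4,5,6}; col 3 has {2,4,6}; box has {1,2,4,5} → only 3 remains.
E1 = 2: row 1 has {1,3,4,5,6}; col 5 has {5}; box has {3,4,5,6} → only 2 remains.
B2 = 6: row 2 has {2,3,4,5}; col 2 has {1,2}; box has {1,2,3,4,5} → only 6 remains.
E2 = 1: row 2 has {2,3,4,5,6}; col 5 has {2,5}; box has {2,3,4,5,6} → only 1 remains.

562413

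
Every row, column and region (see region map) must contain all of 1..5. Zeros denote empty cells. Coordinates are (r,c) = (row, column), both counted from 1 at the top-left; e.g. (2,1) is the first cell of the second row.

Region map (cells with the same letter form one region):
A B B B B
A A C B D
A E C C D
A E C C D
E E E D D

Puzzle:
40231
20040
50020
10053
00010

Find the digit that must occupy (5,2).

4

(1,2) = 5: row 1 has {1,2,3,4}; col 2 has {}; region has {1,2,3,4} → only 5 remains.
(2,2) = 3: row 2 has {2,4}; col 2 has {5}; region has {1,2,4,5} → only 3 remains.
(2,3) = 1: row 2 has {2,3,4}; col 3 has {2}; region has {2,5} → only 1 remains.
(2,5) = 5: row 2 has {1,2,3,4}; col 5 has {1,3}; region has {1,3} → only 5 remains.
(3,5) = 4: row 3 has {2,5}; col 5 has {1,3,5}; region has {1,3,5} → only 4 remains.
(4,3) = 4: row 4 has {1,3,5}; col 3 has {1,2}; region has {1,2,5} → only 4 remains.
(5,1) = 3: row 5 has {1}; col 1 has {1,2,4,5}; region has {} → only 3 remains.
(5,3) = 5: row 5 has {1,3}; col 3 has {1,2,4}; region has {3} → only 5 remains.
(5,5) = 2: row 5 has {1,3,5}; col 5 has {1,3,4,5}; region has {1,3,4,5} → only 2 remains.
(3,2) = 1: row 3 has {2,4,5}; col 2 has {3,5}; region has {3,5} → only 1 remains.
(3,3) = 3: row 3 has {1,2,4,5}; col 3 has {1,2,4,5}; region has {1,2,4,5} → only 3 remains.
(4,2) = 2: row 4 has {1,3,4,5}; col 2 has {1,3,5}; region has {1,3,5} → only 2 remains.
(5,2) = 4: row 5 has {1,2,3,5}; col 2 has {1,2,3,5}; region has {1,2,3,5} → only 4 remains.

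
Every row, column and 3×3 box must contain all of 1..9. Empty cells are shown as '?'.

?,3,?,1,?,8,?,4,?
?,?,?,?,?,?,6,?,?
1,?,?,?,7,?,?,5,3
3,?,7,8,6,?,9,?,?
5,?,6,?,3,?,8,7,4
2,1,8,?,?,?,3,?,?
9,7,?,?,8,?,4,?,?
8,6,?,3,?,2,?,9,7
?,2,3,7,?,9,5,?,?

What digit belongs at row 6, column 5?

9

row 3, column 7 = 2 (sole candidate).
row 4, column 2 = 4 (sole candidate).
row 5, column 2 = 9 (sole candidate).
row 5, column 4 = 2 (sole candidate).
row 5, column 6 = 1 (sole candidate).
row 6, column 8 = 6 (sole candidate).
row 6, column 9 = 5 (sole candidate).
row 8, column 7 = 1 (sole candidate).
row 9, column 1 = 4 (sole candidate).
row 9, column 5 = 1 (sole candidate).
row 9, column 8 = 8 (sole candidate).
row 9, column 9 = 6 (sole candidate).
row 1, column 7 = 7 (sole candidate).
row 1, column 9 = 9 (sole candidate).
row 2, column 1 = 7 (sole candidate).
row 2, column 8 = 1 (sole candidate).
row 2, column 9 = 8 (sole candidate).
row 3, column 2 = 8 (sole candidate).
row 4, column 6 = 5 (sole candidate).
row 4, column 8 = 2 (sole candidate).
row 4, column 9 = 1 (sole candidate).
row 7, column 6 = 6 (sole candidate).
row 7, column 8 = 3 (sole candidate).
row 7, column 9 = 2 (sole candidate).
row 8, column 3 = 5 (sole candidate).
row 8, column 5 = 4 (sole candidate).
row 1, column 1 = 6 (sole candidate).
row 1, column 3 = 2 (sole candidate).
row 1, column 5 = 5 (sole candidate).
row 2, column 2 = 5 (sole candidate).
row 3, column 6 = 4 (sole candidate).
row 6, column 5 = 9: row 6 has {1,2,3,5,6,8}; col 5 has {1,3,4,5,6,7,8}; box has {1,2,3,5,6,8} → only 9 remains.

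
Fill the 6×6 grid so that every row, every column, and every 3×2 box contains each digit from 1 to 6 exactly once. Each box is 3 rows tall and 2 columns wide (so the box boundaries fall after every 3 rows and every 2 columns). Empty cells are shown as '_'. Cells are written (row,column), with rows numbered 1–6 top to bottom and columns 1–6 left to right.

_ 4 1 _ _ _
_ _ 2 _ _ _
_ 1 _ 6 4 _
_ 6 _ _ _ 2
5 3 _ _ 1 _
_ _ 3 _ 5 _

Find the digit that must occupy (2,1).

(2,2) = 5: row 2 has {2}; col 2 has {1,3,4,6}; box has {1,4} → only 5 remains.
(3,3) = 5: row 3 has {1,4,6}; col 3 has {1,2,3}; box has {1,2,6} → only 5 remains.
(3,6) = 3: row 3 has {1,4,5,6}; col 6 has {2}; box has {4} → only 3 remains.
(4,3) = 4: row 4 has {2,6}; col 3 has {1,2,3,5}; box has {3} → only 4 remains.
(4,5) = 3: row 4 has {2,4,6}; col 5 has {1,4,5}; box has {1,2,5} → only 3 remains.
(5,3) = 6: row 5 has {1,3,5}; col 3 has {1,2,3,4,5}; box has {3,4} → only 6 remains.
(5,4) = 2: row 5 has {1,3,5,6}; col 4 has {6}; box has {3,4,6} → only 2 remains.
(5,6) = 4: row 5 has {1,2,3,5,6}; col 6 has {2,3}; box has {1,2,3,5} → only 4 remains.
(6,2) = 2: row 6 has {3,5}; col 2 has {1,3,4,5,6}; box has {3,5,6} → only 2 remains.
(6,4) = 1: row 6 has {2,3,5}; col 4 has {2,6}; box has {2,3,4,6} → only 1 remains.
(6,6) = 6: row 6 has {1,2,3,5}; col 6 has {2,3,4}; box has {1,2,3,4,5} → only 6 remains.
(1,4) = 3: row 1 has {1,4}; col 4 has {1,2,6}; box has {1,2,5,6} → only 3 remains.
(1,6) = 5: row 1 has {1,3,4}; col 6 has {2,3,4,6}; box has {3,4} → only 5 remains.
(2,4) = 4: row 2 has {2,5}; col 4 has {1,2,3,6}; box has {1,2,3,5,6} → only 4 remains.
(2,5) = 6: row 2 has {2,4,5}; col 5 has {1,3,4,5}; box has {3,4,5} → only 6 remains.
(2,6) = 1: row 2 has {2,4,5,6}; col 6 has {2,3,4,5,6}; box has {3,4,5,6} → only 1 remains.
(3,1) = 2: row 3 has {1,3,4,5,6}; col 1 has {5}; box has {1,4,5} → only 2 remains.
(4,1) = 1: row 4 has {2,3,4,6}; col 1 has {2,5}; box has {2,3,5,6} → only 1 remains.
(4,4) = 5: row 4 has {1,2,3,4,6}; col 4 has {1,2,3,4,6}; box has {1,2,3,4,6} → only 5 remains.
(6,1) = 4: row 6 has {1,2,3,5,6}; col 1 has {1,2,5}; box has {1,2,3,5,6} → only 4 remains.
(1,1) = 6: row 1 has {1,3,4,5}; col 1 has {1,2,4,5}; box has {1,2,4,5} → only 6 remains.
(1,5) = 2: row 1 has {1,3,4,5,6}; col 5 has {1,3,4,5,6}; box has {1,3,4,5,6} → only 2 remains.
(2,1) = 3: row 2 has {1,2,4,5,6}; col 1 has {1,2,4,5,6}; box has {1,2,4,5,6} → only 3 remains.

3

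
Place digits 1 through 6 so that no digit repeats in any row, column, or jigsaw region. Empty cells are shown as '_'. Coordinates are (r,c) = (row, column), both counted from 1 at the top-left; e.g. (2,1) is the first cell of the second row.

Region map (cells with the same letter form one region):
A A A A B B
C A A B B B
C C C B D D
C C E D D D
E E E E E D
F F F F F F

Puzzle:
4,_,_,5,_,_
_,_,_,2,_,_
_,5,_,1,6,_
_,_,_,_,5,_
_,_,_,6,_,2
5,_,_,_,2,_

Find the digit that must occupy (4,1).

(1,5) = 3: row 1 has {4,5}; col 5 has {2,5,6}; region has {1,2} → only 3 remains.
(1,6) = 6: row 1 has {3,4,5}; col 6 has {2}; region has {1,2,3} → only 6 remains.
(2,5) = 4: row 2 has {2}; col 5 has {2,3,5,6}; region has {1,2,3,6} → only 4 remains.
(2,6) = 5: row 2 has {2,4}; col 6 has {2,6}; region has {1,2,3,4,6} → only 5 remains.
(5,5) = 1: row 5 has {2,6}; col 5 has {2,3,4,5,6}; region has {6} → only 1 remains.
(5,1) = 3: row 5 has {1,2,6}; col 1 has {4,5}; region has {1,6} → only 3 remains.
(5,2) = 4: row 5 has {1,2,3,6}; col 2 has {5}; region has {1,3,6} → only 4 remains.
(5,3) = 5: row 5 has {1,2,3,4,6}; col 3 has {}; region has {1,3,4,6} → only 5 remains.
(3,1) = 2: row 3 has {1,5,6}; col 1 has {3,4,5}; region has {5} → only 2 remains.
(4,3) = 2: row 4 has {5}; col 3 has {5}; region has {1,3,4,5,6} → only 2 remains.
(1,3) = 1: row 1 has {3,4,5,6}; col 3 has {2,5}; region has {4,5} → only 1 remains.
(1,2) = 2: row 1 has {1,3,4,5,6}; col 2 has {4,5}; region has {1,4,5} → only 2 remains.
(2,1) = 1: in row 2, 1 can only go here (every other open cell in that row sees a 1).
(4,1) = 6: row 4 has {2,5}; col 1 has {1,2,3,4,5}; region has {1,2,5} → only 6 remains.

6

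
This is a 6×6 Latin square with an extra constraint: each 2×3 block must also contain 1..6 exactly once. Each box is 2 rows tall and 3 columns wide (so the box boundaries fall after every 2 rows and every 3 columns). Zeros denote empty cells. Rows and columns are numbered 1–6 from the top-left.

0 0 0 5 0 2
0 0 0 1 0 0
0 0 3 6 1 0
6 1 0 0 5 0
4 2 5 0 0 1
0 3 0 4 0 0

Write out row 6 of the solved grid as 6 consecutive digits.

136425

r3c6 = 4: row 3 has {1,3,6}; col 6 has {1,2}; box has {1,5,6} → only 4 remains.
r4c6 = 3: row 4 has {1,5,6}; col 6 has {1,2,4}; box has {1,4,5,6} → only 3 remains.
r5c4 = 3: row 5 has {1,2,4,5}; col 4 has {1,4,5,6}; box has {1,4} → only 3 remains.
r5c5 = 6: row 5 has {1,2,3,4,5}; col 5 has {1,5}; box has {1,3,4} → only 6 remains.
r6c1 = 1: row 6 has {3,4}; col 1 has {4,6}; box has {2,3,4,5} → only 1 remains.
r6c3 = 6: row 6 has {1,3,4}; col 3 has {3,5}; box has {1,2,3,4,5} → only 6 remains.
r6c5 = 2: row 6 has {1,3,4,6}; col 5 has {1,5,6}; box has {1,3,4,6} → only 2 remains.
r6c6 = 5: row 6 has {1,2,3,4,6}; col 6 has {1,2,3,4}; box has {1,2,3,4,6} → only 5 remains.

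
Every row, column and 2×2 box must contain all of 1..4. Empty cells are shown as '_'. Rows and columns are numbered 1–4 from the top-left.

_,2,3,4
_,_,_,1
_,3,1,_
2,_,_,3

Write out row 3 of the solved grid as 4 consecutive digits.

4312

r1c1 = 1 (sole candidate).
r2c2 = 4 (sole candidate).
r2c3 = 2 (sole candidate).
r3c1 = 4: row 3 has {1,3}; col 1 has {1,2}; box has {2,3} → only 4 remains.
r3c4 = 2: row 3 has {1,3,4}; col 4 has {1,3,4}; box has {1,3} → only 2 remains.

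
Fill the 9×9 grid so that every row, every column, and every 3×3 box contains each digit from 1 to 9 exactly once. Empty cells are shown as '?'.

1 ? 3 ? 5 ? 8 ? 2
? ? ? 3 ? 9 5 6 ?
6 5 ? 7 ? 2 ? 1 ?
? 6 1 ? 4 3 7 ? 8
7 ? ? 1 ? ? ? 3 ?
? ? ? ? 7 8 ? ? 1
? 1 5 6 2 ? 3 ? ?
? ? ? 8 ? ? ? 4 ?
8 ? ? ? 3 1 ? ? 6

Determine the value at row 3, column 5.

row 1, column 4 = 4 (sole candidate).
row 1, column 6 = 6 (sole candidate).
row 3, column 5 = 8: row 3 has {1,2,5,6,7}; col 5 has {2,3,4,5,7}; box has {2,3,4,5,6,7,9} → only 8 remains.

8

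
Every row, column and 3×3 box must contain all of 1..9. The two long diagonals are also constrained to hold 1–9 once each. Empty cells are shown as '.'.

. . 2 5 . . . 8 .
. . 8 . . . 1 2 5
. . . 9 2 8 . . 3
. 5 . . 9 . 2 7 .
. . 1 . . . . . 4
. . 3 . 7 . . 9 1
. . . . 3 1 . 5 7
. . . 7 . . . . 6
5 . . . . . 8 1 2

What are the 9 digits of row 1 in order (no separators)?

R1C9 = 9: row 1 has {2,5,8}; col 9 has {1,2,3,4,5,6,7}; box has {1,2,3,5,8}; anti-diagonal has {2,5} → only 9 remains.
R4C9 = 8: row 4 has {2,5,7,9}; col 9 has {1,2,3,4,5,6,7,9}; box has {1,2,4,7,9} → only 8 remains.
R3C3 = 5: in row 3, 5 can only go here (every other open cell in that row sees a 5).
R4C4 = 1: in row 4, 1 can only go here (every other open cell in that row sees a 1).
R4C6 = 3: in row 4, 3 can only go here (every other open cell in that row sees a 3).
R6C7 = 5: in row 6, 5 can only go here (every other open cell in that row sees a 5).
R5C6 = 5: in row 5, 5 can only go here (every other open cell in that row sees a 5).
R8C5 = 5: in row 8, 5 can only go here (every other open cell in that row sees a 5).
R9C2 = 3: in row 9, 3 can only go here (every other open cell in that row sees a 3).
R1C1 = 3: in row 1, 3 can only go here (every other open cell in that row sees a 3).
R8C8 = 4: row 8 has {5,6,7}; col 8 has {1,2,5,7,8,9}; box has {1,2,5,6,7,8}; main diagonal has {1,2,3,5} → only 4 remains.
R3C8 = 6: row 3 has {2,3,5,8,9}; col 8 has {1,2,4,5,7,8,9}; box has {1,2,3,5,8,9} → only 6 remains.
R5C8 = 3: row 5 has {1,4,5}; col 8 has {1,2,4,5,6,7,8,9}; box has {1,2,4,5,7,8,9} → only 3 remains.
R6C6 = 6: row 6 has {1,3,5,7,9}; col 6 has {1,3,5,8}; box has {1,3,5,7,9}; main diagonal has {1,2,3,4,5} → only 6 remains.
R7C7 = 9: row 7 has {1,3,5,7}; col 7 has {1,2,5,8}; box has {1,2,4,5,6,7,8}; main diagonal has {1,2,3,4,5,6} → only 9 remains.
R8C3 = 9: row 8 has {4,5,6,7}; col 3 has {1,2,3,5,8}; box has {3,5} → only 9 remains.
R8C6 = 2: row 8 has {4,5,6,7,9}; col 6 has {1,3,5,6,8}; box has {1,3,5,7} → only 2 remains.
R8C7 = 3: row 8 has {2,4,5,6,7,9}; col 7 has {1,2,5,8,9}; box has {1,2,4,5,6,7,8,9} → only 3 remains.
R2C2 = 7: row 2 has {1,2,5,8}; col 2 has {3,5}; box has {2,3,5,8}; main diagonal has {1,2,3,4,5,6,9} → only 7 remains.
R2C6 = 4: row 2 has {1,2,5,7,8}; col 6 has {1,2,3,5,6,8}; box has {2,5,8,9} → only 4 remains.
R5C5 = 8: row 5 has {1,3,4,5}; col 5 has {2,3,5,7,9}; box has {1,3,5,6,7,9}; main diagonal has {1,2,3,4,5,6,7,9}; anti-diagonal has {2,3,5,9} → only 8 remains.
R5C7 = 6: row 5 has {1,3,4,5,8}; col 7 has {1,2,3,5,8,9}; box has {1,2,3,4,5,7,8,9} → only 6 remains.
R6C4 = 4: row 6 has {1,3,5,6,7,9}; col 4 has {1,5,7,9}; box has {1,3,5,6,7,8,9}; anti-diagonal has {2,3,5,8,9} → only 4 remains.
R7C3 = 6: row 7 has {1,3,5,7,9}; col 3 has {1,2,3,5,8,9}; box has {3,5,9}; anti-diagonal has {2,3,4,5,8,9} → only 6 remains.
R7C4 = 8: row 7 has {1,3,5,6,7,9}; col 4 has {1,4,5,7,9}; box has {1,2,3,5,7} → only 8 remains.
R8C2 = 1: row 8 has {2,3,4,5,6,7,9}; col 2 has {3,5,7}; box has {3,5,6,9}; anti-diagonal has {2,3,4,5,6,8,9} → only 1 remains.
R9C4 = 6: row 9 has {1,2,3,5,8}; col 4 has {1,4,5,7,8,9}; box has {1,2,3,5,7,8} → only 6 remains.
R9C5 = 4: row 9 has {1,2,3,5,6,8}; col 5 has {2,3,5,7,8,9}; box has {1,2,3,5,6,7,8} → only 4 remains.
R9C6 = 9: row 9 has {1,2,3,4,5,6,8}; col 6 has {1,2,3,4,5,6,8}; box has {1,2,3,4,5,6,7,8} → only 9 remains.
R1C6 = 7: row 1 has {2,3,5,8,9}; col 6 has {1,2,3,4,5,6,8,9}; box has {2,4,5,8,9} → only 7 remains.
R1C7 = 4: row 1 has {2,3,5,7,8,9}; col 7 has {1,2,3,5,6,8,9}; box has {1,2,3,5,6,8,9} → only 4 remains.
R2C4 = 3: row 2 has {1,2,4,5,7,8}; col 4 has {1,4,5,6,7,8,9}; box has {2,4,5,7,8,9} → only 3 remains.
R2C5 = 6: row 2 has {1,2,3,4,5,7,8}; col 5 has {2,3,4,5,7,8,9}; box has {2,3,4,5,7,8,9} → only 6 remains.
R3C2 = 4: row 3 has {2,3,5,6,8,9}; col 2 has {1,3,5,7}; box has {2,3,5,7,8} → only 4 remains.
R3C7 = 7: row 3 has {2,3,4,5,6,8,9}; col 7 has {1,2,3,4,5,6,8,9}; box has {1,2,3,4,5,6,8,9}; anti-diagonal has {1,2,3,4,5,6,8,9} → only 7 remains.
R4C3 = 4: row 4 has {1,2,3,5,7,8,9}; col 3 has {1,2,3,5,6,8,9}; box has {1,3,5} → only 4 remains.
R5C4 = 2: row 5 has {1,3,4,5,6,8}; col 4 has {1,3,4,5,6,7,8,9}; box has {1,3,4,5,6,7,8,9} → only 2 remains.
R7C2 = 2: row 7 has {1,3,5,6,7,8,9}; col 2 has {1,3,4,5,7}; box has {1,3,5,6,9} → only 2 remains.
R8C1 = 8: row 8 has {1,2,3,4,5,6,7,9}; col 1 has {3,5}; box has {1,2,3,5,6,9} → only 8 remains.
R9C3 = 7: row 9 has {1,2,3,4,5,6,8,9}; col 3 has {1,2,3,4,5,6,8,9}; box has {1,2,3,5,6,8,9} → only 7 remains.
R1C2 = 6: row 1 has {2,3,4,5,7,8,9}; col 2 has {1,2,3,4,5,7}; box has {2,3,4,5,7,8} → only 6 remains.
R1C5 = 1: row 1 has {2,3,4,5,6,7,8,9}; col 5 has {2,3,4,5,6,7,8,9}; box has {2,3,4,5,6,7,8,9} → only 1 remains.

362517489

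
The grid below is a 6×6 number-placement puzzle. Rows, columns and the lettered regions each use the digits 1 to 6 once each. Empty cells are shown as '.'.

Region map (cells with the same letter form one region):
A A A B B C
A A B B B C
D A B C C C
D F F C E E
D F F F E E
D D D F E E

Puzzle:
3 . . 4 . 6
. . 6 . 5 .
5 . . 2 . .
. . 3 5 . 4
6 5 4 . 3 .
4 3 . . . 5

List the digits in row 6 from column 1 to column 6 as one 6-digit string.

432615

row 3, column 3 = 1: row 3 has {2,5}; col 3 has {3,4,6}; region has {4,5,6} → only 1 remains.
row 3, column 5 = 4: row 3 has {1,2,5}; col 5 has {3,5}; region has {2,5,6} → only 4 remains.
row 3, column 6 = 3: row 3 has {1,2,4,5}; col 6 has {4,5,6}; region has {2,4,5,6} → only 3 remains.
row 5, column 4 = 1: row 5 has {3,4,5,6}; col 4 has {2,4,5}; region has {3,4,5} → only 1 remains.
row 5, column 6 = 2: row 5 has {1,3,4,5,6}; col 6 has {3,4,5,6}; region has {3,4,5} → only 2 remains.
row 6, column 3 = 2: row 6 has {3,4,5}; col 3 has {1,3,4,6}; region has {3,4,5,6} → only 2 remains.
row 6, column 4 = 6: row 6 has {2,3,4,5}; col 4 has {1,2,4,5}; region has {1,3,4,5} → only 6 remains.
row 6, column 5 = 1: row 6 has {2,3,4,5,6}; col 5 has {3,4,5}; region has {2,3,4,5} → only 1 remains.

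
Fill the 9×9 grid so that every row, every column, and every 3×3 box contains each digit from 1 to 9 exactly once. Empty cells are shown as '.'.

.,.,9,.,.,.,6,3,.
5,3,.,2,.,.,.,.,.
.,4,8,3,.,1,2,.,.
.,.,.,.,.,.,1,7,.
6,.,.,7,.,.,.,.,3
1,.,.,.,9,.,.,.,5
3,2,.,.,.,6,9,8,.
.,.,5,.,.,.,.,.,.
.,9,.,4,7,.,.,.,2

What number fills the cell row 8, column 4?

9

row 3, column 1 = 7 (sole candidate).
row 3, column 9 = 9 (sole candidate).
row 9, column 1 = 8 (sole candidate).
row 1, column 1 = 2 (sole candidate).
row 1, column 2 = 1 (sole candidate).
row 2, column 3 = 6 (sole candidate).
row 3, column 8 = 5 (sole candidate).
row 8, column 1 = 4 (sole candidate).
row 9, column 3 = 1 (sole candidate).
row 9, column 8 = 6 (sole candidate).
row 3, column 5 = 6 (sole candidate).
row 4, column 1 = 9 (sole candidate).
row 7, column 3 = 7 (sole candidate).
row 8, column 2 = 6 (sole candidate).
row 8, column 8 = 1 (sole candidate).
row 8, column 9 = 7 (sole candidate).
row 2, column 8 = 4 (sole candidate).
row 6, column 8 = 2 (sole candidate).
row 7, column 9 = 4 (sole candidate).
row 8, column 7 = 3 (sole candidate).
row 9, column 7 = 5 (sole candidate).
row 1, column 9 = 8 (sole candidate).
row 2, column 5 = 8 (sole candidate).
row 2, column 7 = 7 (sole candidate).
row 2, column 9 = 1 (sole candidate).
row 4, column 9 = 6 (sole candidate).
row 5, column 8 = 9 (sole candidate).
row 8, column 5 = 2 (sole candidate).
row 9, column 6 = 3 (sole candidate).
row 1, column 4 = 5 (sole candidate).
row 1, column 5 = 4 (sole candidate).
row 1, column 6 = 7 (sole candidate).
row 2, column 6 = 9 (sole candidate).
row 4, column 4 = 8 (sole candidate).
row 6, column 4 = 6 (sole candidate).
row 6, column 6 = 4 (sole candidate).
row 6, column 7 = 8 (sole candidate).
row 7, column 4 = 1 (sole candidate).
row 7, column 5 = 5 (sole candidate).
row 8, column 4 = 9: row 8 has {1,2,3,4,5,6,7}; col 4 has {1,2,3,4,5,6,7,8}; box has {1,2,3,4,5,6,7} → only 9 remains.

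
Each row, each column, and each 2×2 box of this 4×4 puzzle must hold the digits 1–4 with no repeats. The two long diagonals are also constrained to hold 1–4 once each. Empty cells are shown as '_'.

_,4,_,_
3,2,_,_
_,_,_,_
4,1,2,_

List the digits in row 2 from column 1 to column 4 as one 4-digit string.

3214

R1C1 = 1 (sole candidate).
R1C3 = 3 (sole candidate).
R1C4 = 2 (sole candidate).
R2C3 = 1: row 2 has {2,3}; col 3 has {2,3}; box has {2,3}; anti-diagonal has {2,4} → only 1 remains.
R2C4 = 4: row 2 has {1,2,3}; col 4 has {2}; box has {1,2,3} → only 4 remains.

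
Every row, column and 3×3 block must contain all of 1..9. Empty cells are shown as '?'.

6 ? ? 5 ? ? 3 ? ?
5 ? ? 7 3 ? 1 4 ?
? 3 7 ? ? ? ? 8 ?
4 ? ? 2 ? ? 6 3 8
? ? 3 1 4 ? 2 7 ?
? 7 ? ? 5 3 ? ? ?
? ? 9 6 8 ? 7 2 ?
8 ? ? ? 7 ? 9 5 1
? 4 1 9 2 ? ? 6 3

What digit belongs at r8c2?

r1c8 = 9: row 1 has {3,5,6}; col 8 has {2,3,4,5,6,7,8}; box has {1,3,4,8} → only 9 remains.
r3c4 = 4: row 3 has {3,7,8}; col 4 has {1,2,5,6,7,9}; box has {3,5,7} → only 4 remains.
r3c7 = 5: row 3 has {3,4,7,8}; col 7 has {1,2,3,6,7,9}; box has {1,3,4,8,9} → only 5 remains.
r4c3 = 5: row 4 has {2,3,4,6,8}; col 3 has {1,3,7,9}; box has {3,4,7} → only 5 remains.
r4c5 = 9: row 4 has {2,3,4,5,6,8}; col 5 has {2,3,4,5,7,8}; box has {1,2,3,4,5} → only 9 remains.
r4c6 = 7: row 4 has {2,3,4,5,6,8,9}; col 6 has {3}; box has {1,2,3,4,5,9} → only 7 remains.
r5c1 = 9: row 5 has {1,2,3,4,7}; col 1 has {4,5,6,8}; box has {3,4,5,7} → only 9 remains.
r5c9 = 5: row 5 has {1,2,3,4,7,9}; col 9 has {1,3,8}; box has {2,3,6,7,8} → only 5 remains.
r6c4 = 8: row 6 has {3,5,7}; col 4 has {1,2,4,5,6,7,9}; box has {1,2,3,4,5,7,9} → only 8 remains.
r6c7 = 4: row 6 has {3,5,7,8}; col 7 has {1,2,3,5,6,7,9}; box has {2,3,5,6,7,8} → only 4 remains.
r6c8 = 1: row 6 has {3,4,5,7,8}; col 8 has {2,3,4,5,6,7,8,9}; box has {2,3,4,5,6,7,8} → only 1 remains.
r6c9 = 9: row 6 has {1,3,4,5,7,8}; col 9 has {1,3,5,8}; box has {1,2,3,4,5,6,7,8} → only 9 remains.
r7c1 = 3: row 7 has {2,6,7,8,9}; col 1 has {4,5,6,8,9}; box has {1,4,8,9} → only 3 remains.
r7c2 = 5: row 7 has {2,3,6,7,8,9}; col 2 has {3,4,7}; box has {1,3,4,8,9} → only 5 remains.
r7c9 = 4: row 7 has {2,3,5,6,7,8,9}; col 9 has {1,3,5,8,9}; box has {1,2,3,5,6,7,9} → only 4 remains.
r8c4 = 3: row 8 has {1,5,7,8,9}; col 4 has {1,2,4,5,6,7,8,9}; box has {2,6,7,8,9} → only 3 remains.
r8c6 = 4: row 8 has {1,3,5,7,8,9}; col 6 has {3,7}; box has {2,3,6,7,8,9} → only 4 remains.
r9c1 = 7: row 9 has {1,2,3,4,6,9}; col 1 has {3,4,5,6,8,9}; box has {1,3,4,5,8,9} → only 7 remains.
r9c6 = 5: row 9 has {1,2,3,4,6,7,9}; col 6 has {3,4,7}; box has {2,3,4,6,7,8,9} → only 5 remains.
r9c7 = 8: row 9 has {1,2,3,4,5,6,7,9}; col 7 has {1,2,3,4,5,6,7,9}; box has {1,2,3,4,5,6,7,9} → only 8 remains.
r1c5 = 1: row 1 has {3,5,6,9}; col 5 has {2,3,4,5,7,8,9}; box has {3,4,5,7} → only 1 remains.
r3c5 = 6: row 3 has {3,4,5,7,8}; col 5 has {1,2,3,4,5,7,8,9}; box has {1,3,4,5,7} → only 6 remains.
r3c9 = 2: row 3 has {3,4,5,6,7,8}; col 9 has {1,3,4,5,8,9}; box has {1,3,4,5,8,9} → only 2 remains.
r4c2 = 1: row 4 has {2,3,4,5,6,7,8,9}; col 2 has {3,4,5,7}; box has {3,4,5,7,9} → only 1 remains.
r5c6 = 6: row 5 has {1,2,3,4,5,7,9}; col 6 has {3,4,5,7}; box has {1,2,3,4,5,7,8,9} → only 6 remains.
r6c1 = 2: row 6 has {1,3,4,5,7,8,9}; col 1 has {3,4,5,6,7,8,9}; box has {1,3,4,5,7,9} → only 2 remains.
r6c3 = 6: row 6 has {1,2,3,4,5,7,8,9}; col 3 has {1,3,5,7,9}; box has {1,2,3,4,5,7,9} → only 6 remains.
r7c6 = 1: row 7 has {2,3,4,5,6,7,8,9}; col 6 has {3,4,5,6,7}; box has {2,3,4,5,6,7,8,9} → only 1 remains.
r8c3 = 2: row 8 has {1,3,4,5,7,8,9}; col 3 has {1,3,5,6,7,9}; box has {1,3,4,5,7,8,9} → only 2 remains.
r1c9 = 7: row 1 has {1,3,5,6,9}; col 9 has {1,2,3,4,5,8,9}; box has {1,2,3,4,5,8,9} → only 7 remains.
r2c3 = 8: row 2 has {1,3,4,5,7}; col 3 has {1,2,3,5,6,7,9}; box has {3,5,6,7} → only 8 remains.
r2c9 = 6: row 2 has {1,3,4,5,7,8}; col 9 has {1,2,3,4,5,7,8,9}; box has {1,2,3,4,5,7,8,9} → only 6 remains.
r3c1 = 1: row 3 has {2,3,4,5,6,7,8}; col 1 has {2,3,4,5,6,7,8,9}; box has {3,5,6,7,8} → only 1 remains.
r3c6 = 9: row 3 has {1,2,3,4,5,6,7,8}; col 6 has {1,3,4,5,6,7}; box has {1,3,4,5,6,7} → only 9 remains.
r5c2 = 8: row 5 has {1,2,3,4,5,6,7,9}; col 2 has {1,3,4,5,7}; box has {1,2,3,4,5,6,7,9} → only 8 remains.
r8c2 = 6: row 8 has {1,2,3,4,5,7,8,9}; col 2 has {1,3,4,5,7,8}; box has {1,2,3,4,5,7,8,9} → only 6 remains.

6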